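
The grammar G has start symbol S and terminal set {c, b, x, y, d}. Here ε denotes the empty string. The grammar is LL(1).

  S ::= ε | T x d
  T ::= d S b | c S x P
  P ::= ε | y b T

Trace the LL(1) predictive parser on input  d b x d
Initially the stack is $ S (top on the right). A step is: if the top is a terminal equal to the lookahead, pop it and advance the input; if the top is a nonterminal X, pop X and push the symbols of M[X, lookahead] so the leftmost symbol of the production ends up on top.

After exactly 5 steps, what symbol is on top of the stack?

x

step 1: stack=$ S  input=d b x d $  — expand S ::= T x d
step 2: stack=$ d x T  input=d b x d $  — expand T ::= d S b
step 3: stack=$ d x b S d  input=d b x d $  — match d
step 4: stack=$ d x b S  input=b x d $  — expand S ::= ε
step 5: stack=$ d x b  input=b x d $  — match b
Stack after step 5: $ d x (top = x).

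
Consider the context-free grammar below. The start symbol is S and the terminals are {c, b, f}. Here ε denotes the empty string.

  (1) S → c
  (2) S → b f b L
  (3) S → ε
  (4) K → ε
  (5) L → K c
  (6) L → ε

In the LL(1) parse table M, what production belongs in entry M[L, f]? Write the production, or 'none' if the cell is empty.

FIRST(S): from S→c we get {c}; from S→b f b L we get {b}; from S→ε we get {ε}. So FIRST(S) = {ε, b, c}.
FIRST(K): from K→ε we get {ε}. So FIRST(K) = {ε}.
FIRST(L): from L→K c we get {c}; from L→ε we get {ε}. So FIRST(L) = {ε, c}.
FOLLOW(S) includes $ since S is the start symbol.
FOLLOW(S): S appears on no right-hand side. Thus FOLLOW(S) = {$}.
FOLLOW(L): in S→b f b L, the suffix after L is empty, so FOLLOW(L) ⊇ FOLLOW(S) = {$}. Thus FOLLOW(L) = {$}.
For L → K c: FIRST(K c) = {c}, so it goes in M[L, t] for t ∈ {c}.
For L → ε: FIRST(ε) = {ε}, so it goes in M[L, t] for t ∈ {}; since ε ∈ FIRST, also for every t ∈ FOLLOW(L) = {$}.
None of these place a production in M[L, f].

none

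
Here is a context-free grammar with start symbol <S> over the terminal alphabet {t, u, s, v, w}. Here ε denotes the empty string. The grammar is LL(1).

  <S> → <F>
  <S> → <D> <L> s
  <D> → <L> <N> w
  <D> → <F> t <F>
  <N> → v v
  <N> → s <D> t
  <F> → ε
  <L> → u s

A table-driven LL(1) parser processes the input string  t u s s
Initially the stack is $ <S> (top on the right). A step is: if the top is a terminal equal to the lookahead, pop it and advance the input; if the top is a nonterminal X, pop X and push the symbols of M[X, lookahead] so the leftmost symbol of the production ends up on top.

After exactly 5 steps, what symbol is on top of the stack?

<L>

step 1: stack=$ <S>  input=t u s s $  — expand <S> → <D> <L> s
step 2: stack=$ s <L> <D>  input=t u s s $  — expand <D> → <F> t <F>
step 3: stack=$ s <L> <F> t <F>  input=t u s s $  — expand <F> → ε
step 4: stack=$ s <L> <F> t  input=t u s s $  — match t
step 5: stack=$ s <L> <F>  input=u s s $  — expand <F> → ε
Stack after step 5: $ s <L> (top = <L>).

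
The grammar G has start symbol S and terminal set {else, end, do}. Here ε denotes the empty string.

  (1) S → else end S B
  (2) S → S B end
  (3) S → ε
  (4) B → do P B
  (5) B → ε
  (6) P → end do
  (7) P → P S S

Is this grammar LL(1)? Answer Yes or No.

No

FIRST(S) = {ε, do, else, end}
FIRST(B) = {ε, do}
FIRST(P) = {end}
FOLLOW(S) = {$, do, else, end}
FOLLOW(B) = {$, do, else, end}
FOLLOW(P) = {$, do, else, end}
Cell M[B, do] receives both B → do P B and B → ε — the grammar is not LL(1).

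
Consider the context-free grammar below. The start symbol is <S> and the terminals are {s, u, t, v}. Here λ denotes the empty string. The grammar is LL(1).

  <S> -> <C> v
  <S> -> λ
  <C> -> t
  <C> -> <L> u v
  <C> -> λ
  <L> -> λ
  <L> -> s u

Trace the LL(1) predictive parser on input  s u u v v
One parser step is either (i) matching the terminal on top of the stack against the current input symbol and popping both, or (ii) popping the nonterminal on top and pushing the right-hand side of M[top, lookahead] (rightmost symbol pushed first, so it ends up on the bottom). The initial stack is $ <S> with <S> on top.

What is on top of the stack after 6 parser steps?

v

     Stack        Input        Action
  1  $ <S>        s u u v v $  expand <S> -> <C> v
  2  $ v <C>      s u u v v $  expand <C> -> <L> u v
  3  $ v v u <L>  s u u v v $  expand <L> -> s u
  4  $ v v u u s  s u u v v $  match s
  5  $ v v u u    u u v v $    match u
  6  $ v v u      u v v $      match u
Stack after step 6: $ v v (top = v).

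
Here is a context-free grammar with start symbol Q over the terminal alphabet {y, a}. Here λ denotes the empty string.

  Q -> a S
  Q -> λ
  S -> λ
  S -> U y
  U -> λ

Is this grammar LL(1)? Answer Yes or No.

FIRST(Q) = {λ, a}
FIRST(S) = {λ, y}
FIRST(U) = {λ}
FOLLOW(Q) = {$}
FOLLOW(S) = {$}
FOLLOW(U) = {y}
Each cell of M receives at most one production.

Yes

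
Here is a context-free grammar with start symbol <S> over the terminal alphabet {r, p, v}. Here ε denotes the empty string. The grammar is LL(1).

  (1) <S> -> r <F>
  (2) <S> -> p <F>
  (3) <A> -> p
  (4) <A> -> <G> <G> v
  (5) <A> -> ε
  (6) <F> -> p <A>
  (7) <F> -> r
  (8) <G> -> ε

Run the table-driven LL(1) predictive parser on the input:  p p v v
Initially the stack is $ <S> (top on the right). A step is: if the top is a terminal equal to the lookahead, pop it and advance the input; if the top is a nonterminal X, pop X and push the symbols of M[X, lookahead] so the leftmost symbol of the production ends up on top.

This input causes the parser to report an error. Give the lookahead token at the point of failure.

step 1: stack=$ <S>  input=p p v v $  — expand <S> -> p <F>
step 2: stack=$ <F> p  input=p p v v $  — match p
step 3: stack=$ <F>  input=p v v $  — expand <F> -> p <A>
step 4: stack=$ <A> p  input=p v v $  — match p
step 5: stack=$ <A>  input=v v $  — expand <A> -> <G> <G> v
step 6: stack=$ v <G> <G>  input=v v $  — expand <G> -> ε
step 7: stack=$ v <G>  input=v v $  — expand <G> -> ε
step 8: stack=$ v  input=v v $  — match v
step 9: stack=$  input=v $  — error: stack empty but input remains

v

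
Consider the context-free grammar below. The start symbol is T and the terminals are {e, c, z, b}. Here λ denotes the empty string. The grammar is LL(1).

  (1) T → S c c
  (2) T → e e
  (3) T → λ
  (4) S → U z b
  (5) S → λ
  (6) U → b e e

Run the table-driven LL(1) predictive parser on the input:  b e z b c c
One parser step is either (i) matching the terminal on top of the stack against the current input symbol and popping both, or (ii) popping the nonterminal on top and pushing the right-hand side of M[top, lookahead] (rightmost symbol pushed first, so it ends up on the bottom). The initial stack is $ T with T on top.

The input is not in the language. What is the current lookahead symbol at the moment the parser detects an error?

step 1: stack=$ T  input=b e z b c c $  — expand T → S c c
step 2: stack=$ c c S  input=b e z b c c $  — expand S → U z b
step 3: stack=$ c c b z U  input=b e z b c c $  — expand U → b e e
step 4: stack=$ c c b z e e b  input=b e z b c c $  — match b
step 5: stack=$ c c b z e e  input=e z b c c $  — match e
step 6: stack=$ c c b z e  input=z b c c $  — error: top is terminal e but lookahead is z

z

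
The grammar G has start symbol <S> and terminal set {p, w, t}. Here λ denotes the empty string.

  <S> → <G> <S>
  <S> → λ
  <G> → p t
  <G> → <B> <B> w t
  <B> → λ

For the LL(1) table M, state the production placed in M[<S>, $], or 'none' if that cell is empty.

<S> → λ

FIRST(<B>): from <B>→λ we get {λ}. So FIRST(<B>) = {λ}.
FIRST(<G>): from <G>→p t we get {p}; from <G>→<B> <B> w t we get {w}. So FIRST(<G>) = {p, w}.
FIRST(<S>): from <S>→<G> <S> we get {p, w}; from <S>→λ we get {λ}. So FIRST(<S>) = {λ, p, w}.
FOLLOW(<S>) includes $ since <S> is the start symbol.
FOLLOW(<S>): in <S>→<G> <S>, the suffix after <S> is empty (adds nothing new). Thus FOLLOW(<S>) = {$}.
For <S> → <G> <S>: FIRST(<G> <S>) = {p, w}, so it goes in M[<S>, t] for t ∈ {p, w}.
For <S> → λ: FIRST(λ) = {λ}, so it goes in M[<S>, t] for t ∈ {}; since λ ∈ FIRST, also for every t ∈ FOLLOW(<S>) = {$}.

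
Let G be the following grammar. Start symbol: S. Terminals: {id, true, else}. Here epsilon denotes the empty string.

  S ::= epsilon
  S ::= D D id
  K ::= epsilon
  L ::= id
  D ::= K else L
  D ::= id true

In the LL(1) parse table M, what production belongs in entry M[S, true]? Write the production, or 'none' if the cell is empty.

FIRST(K): from K::=epsilon we get {epsilon}. So FIRST(K) = {epsilon}.
FIRST(L): from L::=id we get {id}. So FIRST(L) = {id}.
FIRST(D): from D::=K else L we get {else}; from D::=id true we get {id}. So FIRST(D) = {else, id}.
FIRST(S): from S::=epsilon we get {epsilon}; from S::=D D id we get {else, id}. So FIRST(S) = {epsilon, else, id}.
FOLLOW(S) includes $ since S is the start symbol.
FOLLOW(S): S appears on no right-hand side. Thus FOLLOW(S) = {$}.
For S ::= epsilon: FIRST(epsilon) = {epsilon}, so it goes in M[S, t] for t ∈ {}; since epsilon ∈ FIRST, also for every t ∈ FOLLOW(S) = {$}.
For S ::= D D id: FIRST(D D id) = {else, id}, so it goes in M[S, t] for t ∈ {else, id}.
None of these place a production in M[S, true].

none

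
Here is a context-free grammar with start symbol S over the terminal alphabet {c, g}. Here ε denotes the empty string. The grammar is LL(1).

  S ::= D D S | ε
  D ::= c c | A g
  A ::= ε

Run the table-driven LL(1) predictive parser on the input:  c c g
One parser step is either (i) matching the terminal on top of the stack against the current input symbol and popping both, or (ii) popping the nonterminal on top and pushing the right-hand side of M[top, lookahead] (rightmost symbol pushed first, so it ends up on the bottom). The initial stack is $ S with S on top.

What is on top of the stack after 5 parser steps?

A

step 1: stack=$ S  input=c c g $  — expand S ::= D D S
step 2: stack=$ S D D  input=c c g $  — expand D ::= c c
step 3: stack=$ S D c c  input=c c g $  — match c
step 4: stack=$ S D c  input=c g $  — match c
step 5: stack=$ S D  input=g $  — expand D ::= A g
Stack after step 5: $ S g A (top = A).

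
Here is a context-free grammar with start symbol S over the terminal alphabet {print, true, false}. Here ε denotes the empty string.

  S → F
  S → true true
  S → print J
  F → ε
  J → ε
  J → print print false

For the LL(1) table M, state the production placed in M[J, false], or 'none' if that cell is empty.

FIRST(F): from F→ε we get {ε}. So FIRST(F) = {ε}.
FIRST(J): from J→ε we get {ε}; from J→print print false we get {print}. So FIRST(J) = {ε, print}.
FIRST(S): from S→F we get {ε}; from S→true true we get {true}; from S→print J we get {print}. So FIRST(S) = {ε, print, true}.
FOLLOW(S) includes $ since S is the start symbol.
FOLLOW(S): S appears on no right-hand side. Thus FOLLOW(S) = {$}.
FOLLOW(J): in S→print J, the suffix after J is empty, so FOLLOW(J) ⊇ FOLLOW(S) = {$}. Thus FOLLOW(J) = {$}.
For J → ε: FIRST(ε) = {ε}, so it goes in M[J, t] for t ∈ {}; since ε ∈ FIRST, also for every t ∈ FOLLOW(J) = {$}.
For J → print print false: FIRST(print print false) = {print}, so it goes in M[J, t] for t ∈ {print}.
None of these place a production in M[J, false].

none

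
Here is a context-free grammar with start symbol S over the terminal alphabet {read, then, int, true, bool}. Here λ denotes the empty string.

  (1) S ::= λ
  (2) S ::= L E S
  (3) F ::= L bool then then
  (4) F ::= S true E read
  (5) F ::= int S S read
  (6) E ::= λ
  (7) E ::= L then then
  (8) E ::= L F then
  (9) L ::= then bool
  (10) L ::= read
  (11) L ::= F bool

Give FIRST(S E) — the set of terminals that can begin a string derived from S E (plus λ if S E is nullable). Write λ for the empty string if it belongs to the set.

{λ, int, read, then, true}

FIRST(S) = {λ, int, read, then, true}  (via L E S)
FIRST(F) = {int, read, then, true}  (via L bool then then, S true E read)
FIRST(L) = {int, read, then, true}  (via F bool)
FIRST(E) = {λ, int, read, then, true}  (via L then then, L F then)
FIRST(S E): take FIRST of each symbol in turn, carrying on past any symbol whose FIRST contains λ; result {λ, int, read, then, true}.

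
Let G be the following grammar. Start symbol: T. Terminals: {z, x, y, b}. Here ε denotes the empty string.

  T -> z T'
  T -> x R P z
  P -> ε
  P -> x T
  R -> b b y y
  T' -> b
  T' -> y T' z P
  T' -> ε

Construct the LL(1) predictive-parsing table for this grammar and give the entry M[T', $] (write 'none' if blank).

T' -> ε

FIRST(T): from T->z T' we get {z}; from T->x R P z we get {x}. So FIRST(T) = {x, z}.
FIRST(P): from P->ε we get {ε}; from P->x T we get {x}. So FIRST(P) = {ε, x}.
FIRST(R): from R->b b y y we get {b}. So FIRST(R) = {b}.
FIRST(T'): from T'->b we get {b}; from T'->y T' z P we get {y}; from T'->ε we get {ε}. So FIRST(T') = {ε, b, y}.
FOLLOW(T) includes $ since T is the start symbol.
FOLLOW(T): in P->x T, the suffix after T is empty, so FOLLOW(T) ⊇ FOLLOW(P) = {$, z}. Thus FOLLOW(T) = {$, z}.
FOLLOW(T'): in T->z T', the suffix after T' is empty, so FOLLOW(T') ⊇ FOLLOW(T) = {$, z}; in T'->y T' z P, T' is followed by z P with FIRST {z}. Thus FOLLOW(T') = {$, z}.
For T' -> b: FIRST(b) = {b}, so it goes in M[T', t] for t ∈ {b}.
For T' -> y T' z P: FIRST(y T' z P) = {y}, so it goes in M[T', t] for t ∈ {y}.
For T' -> ε: FIRST(ε) = {ε}, so it goes in M[T', t] for t ∈ {}; since ε ∈ FIRST, also for every t ∈ FOLLOW(T') = {$, z}.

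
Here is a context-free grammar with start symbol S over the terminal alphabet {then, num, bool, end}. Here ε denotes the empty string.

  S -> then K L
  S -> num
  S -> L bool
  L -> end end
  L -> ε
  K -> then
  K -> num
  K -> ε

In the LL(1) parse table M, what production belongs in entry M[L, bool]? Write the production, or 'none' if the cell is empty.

L -> ε

FIRST(L): from L->end end we get {end}; from L->ε we get {ε}. So FIRST(L) = {ε, end}.
FIRST(K): from K->then we get {then}; from K->num we get {num}; from K->ε we get {ε}. So FIRST(K) = {ε, num, then}.
FIRST(S): from S->then K L we get {then}; from S->num we get {num}; from S->L bool we get {bool, end}. So FIRST(S) = {bool, end, num, then}.
FOLLOW(S) includes $ since S is the start symbol.
FOLLOW(S): S appears on no right-hand side. Thus FOLLOW(S) = {$}.
FOLLOW(L): in S->then K L, the suffix after L is empty, so FOLLOW(L) ⊇ FOLLOW(S) = {$}; in S->L bool, L is followed by bool with FIRST {bool}. Thus FOLLOW(L) = {$, bool}.
For L -> end end: FIRST(end end) = {end}, so it goes in M[L, t] for t ∈ {end}.
For L -> ε: FIRST(ε) = {ε}, so it goes in M[L, t] for t ∈ {}; since ε ∈ FIRST, also for every t ∈ FOLLOW(L) = {$, bool}.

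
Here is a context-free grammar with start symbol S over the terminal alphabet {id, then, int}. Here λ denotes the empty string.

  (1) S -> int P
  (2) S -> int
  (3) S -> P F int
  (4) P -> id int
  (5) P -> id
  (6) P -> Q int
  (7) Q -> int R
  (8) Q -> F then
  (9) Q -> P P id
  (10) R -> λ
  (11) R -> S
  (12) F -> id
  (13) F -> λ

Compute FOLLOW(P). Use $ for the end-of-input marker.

{$, id, int, then}

FIRST(F) = {λ, id}
FIRST(S) = {id, int, then}  (via P F int)
FIRST(R) = {λ, id, int, then}  (via S)
FIRST(P) = {id, int, then}  (via Q int)
FIRST(Q) = {id, int, then}  (via F then, P P id)
FOLLOW(S) includes $ since S is the start symbol.
FOLLOW(Q): in P->Q int, Q is followed by int with FIRST {int}. Thus FOLLOW(Q) = {int}.
FOLLOW(R): in Q->int R, the suffix after R is empty, so FOLLOW(R) ⊇ FOLLOW(Q) = {int}. Thus FOLLOW(R) = {int}.
FOLLOW(S): in R->S, the suffix after S is empty, so FOLLOW(S) ⊇ FOLLOW(R) = {int}. Thus FOLLOW(S) = {$, int}.
FOLLOW(P): in S->int P, the suffix after P is empty, so FOLLOW(P) ⊇ FOLLOW(S) = {$, int}; in S->P F int, P is followed by F int with FIRST {id, int}; in Q->P P id (occurrence 1), P is followed by P id with FIRST {id, int, then}; in Q->P P id (occurrence 2), P is followed by id with FIRST {id}. Thus FOLLOW(P) = {$, id, int, then}.
FOLLOW(F): in S->P F int, F is followed by int with FIRST {int}; in Q->F then, F is followed by then with FIRST {then}. Thus FOLLOW(F) = {int, then}.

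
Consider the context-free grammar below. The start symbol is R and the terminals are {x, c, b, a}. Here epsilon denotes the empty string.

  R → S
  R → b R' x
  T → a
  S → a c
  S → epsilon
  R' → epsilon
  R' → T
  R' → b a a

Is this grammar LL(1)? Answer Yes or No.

Yes

FIRST(R) = {epsilon, a, b}
FIRST(T) = {a}
FIRST(S) = {epsilon, a}
FIRST(R') = {epsilon, a, b}
FOLLOW(R) = {$}
FOLLOW(T) = {x}
FOLLOW(S) = {$}
FOLLOW(R') = {x}
Each cell of M receives at most one production.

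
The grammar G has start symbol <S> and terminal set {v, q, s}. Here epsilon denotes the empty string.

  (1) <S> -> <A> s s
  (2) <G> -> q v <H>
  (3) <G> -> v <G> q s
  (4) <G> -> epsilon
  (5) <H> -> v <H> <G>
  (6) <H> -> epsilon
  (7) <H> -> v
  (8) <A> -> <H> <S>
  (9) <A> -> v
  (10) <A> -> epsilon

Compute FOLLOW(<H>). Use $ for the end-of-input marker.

FIRST(<G>): from <G>->q v <H> we get {q}; from <G>->v <G> q s we get {v}; from <G>->epsilon we get {epsilon}. So FIRST(<G>) = {epsilon, q, v}.
FIRST(<H>): from <H>->v <H> <G> we get {v}; from <H>->epsilon we get {epsilon}; from <H>->v we get {v}. So FIRST(<H>) = {epsilon, v}.
FIRST(<S>): from <S>-><A> s s we get {s, v}. So FIRST(<S>) = {s, v}.
FIRST(<A>): from <A>-><H> <S> we get {s, v}; from <A>->v we get {v}; from <A>->epsilon we get {epsilon}. So FIRST(<A>) = {epsilon, s, v}.
FOLLOW(<S>) includes $ since <S> is the start symbol.
FOLLOW(<A>): in <S>-><A> s s, <A> is followed by s s with FIRST {s}. Thus FOLLOW(<A>) = {s}.
FOLLOW(<S>): in <A>-><H> <S>, the suffix after <S> is empty, so FOLLOW(<S>) ⊇ FOLLOW(<A>) = {s}. Thus FOLLOW(<S>) = {$, s}.
FOLLOW(<G>): in <G>->v <G> q s, <G> is followed by q s with FIRST {q}; in <H>->v <H> <G>, the suffix after <G> is empty, so FOLLOW(<G>) ⊇ FOLLOW(<H>) = {q, s, v}. Thus FOLLOW(<G>) = {q, s, v}.
FOLLOW(<H>): in <G>->q v <H>, the suffix after <H> is empty, so FOLLOW(<H>) ⊇ FOLLOW(<G>) = {q, s, v}; in <H>->v <H> <G>, <H> is followed by <G> with FIRST {epsilon, q, v}; in <H>->v <H> <G>, the suffix after <H> is nullable (adds nothing new); in <A>-><H> <S>, <H> is followed by <S> with FIRST {s, v}. Thus FOLLOW(<H>) = {q, s, v}.

{q, s, v}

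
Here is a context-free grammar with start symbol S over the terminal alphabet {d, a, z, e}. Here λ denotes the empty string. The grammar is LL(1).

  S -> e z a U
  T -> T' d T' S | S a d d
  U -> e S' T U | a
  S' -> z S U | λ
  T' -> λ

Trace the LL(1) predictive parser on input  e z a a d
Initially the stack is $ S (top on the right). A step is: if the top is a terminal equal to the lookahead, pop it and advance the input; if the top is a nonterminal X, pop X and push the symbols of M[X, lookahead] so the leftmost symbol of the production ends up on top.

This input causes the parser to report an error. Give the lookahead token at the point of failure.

     Stack      Input        Action
  1  $ S        e z a a d $  expand S -> e z a U
  2  $ U a z e  e z a a d $  match e
  3  $ U a z    z a a d $    match z
  4  $ U a      a a d $      match a
  5  $ U        a d $        expand U -> a
  6  $ a        a d $        match a
  7  $          d $          error: stack empty but input remains

d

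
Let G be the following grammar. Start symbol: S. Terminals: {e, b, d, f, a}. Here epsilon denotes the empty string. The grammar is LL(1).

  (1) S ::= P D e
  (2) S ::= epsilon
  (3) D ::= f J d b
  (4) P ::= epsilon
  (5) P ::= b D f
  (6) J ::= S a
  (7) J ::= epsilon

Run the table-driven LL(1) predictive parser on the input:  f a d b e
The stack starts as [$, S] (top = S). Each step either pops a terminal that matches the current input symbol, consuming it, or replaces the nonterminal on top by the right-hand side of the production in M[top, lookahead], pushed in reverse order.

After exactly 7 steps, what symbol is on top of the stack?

d

step 1: stack=$ S  input=f a d b e $  — expand S ::= P D e
step 2: stack=$ e D P  input=f a d b e $  — expand P ::= epsilon
step 3: stack=$ e D  input=f a d b e $  — expand D ::= f J d b
step 4: stack=$ e b d J f  input=f a d b e $  — match f
step 5: stack=$ e b d J  input=a d b e $  — expand J ::= S a
step 6: stack=$ e b d a S  input=a d b e $  — expand S ::= epsilon
step 7: stack=$ e b d a  input=a d b e $  — match a
Stack after step 7: $ e b d (top = d).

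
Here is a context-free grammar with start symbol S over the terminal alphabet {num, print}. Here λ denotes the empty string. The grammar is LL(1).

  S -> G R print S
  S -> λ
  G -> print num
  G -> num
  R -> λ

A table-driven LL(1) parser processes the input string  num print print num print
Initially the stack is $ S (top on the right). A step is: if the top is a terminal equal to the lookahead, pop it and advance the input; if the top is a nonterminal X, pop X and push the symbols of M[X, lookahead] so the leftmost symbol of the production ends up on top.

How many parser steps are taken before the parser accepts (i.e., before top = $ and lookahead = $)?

      Stack                  Input                        Action
   1  $ S                    num print print num print $  expand S -> G R print S
   2  $ S print R G          num print print num print $  expand G -> num
   3  $ S print R num        num print print num print $  match num
   4  $ S print R            print print num print $      expand R -> λ
   5  $ S print              print print num print $      match print
   6  $ S                    print num print $            expand S -> G R print S
   7  $ S print R G          print num print $            expand G -> print num
   8  $ S print R num print  print num print $            match print
   9  $ S print R num        num print $                  match num
  10  $ S print R            print $                      expand R -> λ
  11  $ S print              print $                      match print
  12  $ S                    $                            expand S -> λ
Accept reached after 12 steps.

12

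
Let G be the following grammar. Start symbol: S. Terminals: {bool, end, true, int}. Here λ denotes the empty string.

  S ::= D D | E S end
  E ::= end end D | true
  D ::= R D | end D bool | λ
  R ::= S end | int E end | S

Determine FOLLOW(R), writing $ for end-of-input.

FIRST(E) = {end, true}
FIRST(S) = {λ, end, int, true}  (via D D, E S end)
FIRST(R) = {λ, end, int, true}  (via S end, S)
FIRST(D) = {λ, end, int, true}  (via R D)
FOLLOW(S) includes $ since S is the start symbol.
FOLLOW(E): in S::=E S end, E is followed by S end with FIRST {end, int, true}; in R::=int E end, E is followed by end with FIRST {end}. Thus FOLLOW(E) = {end, int, true}.
FOLLOW(S): in S::=E S end, S is followed by end with FIRST {end}; in R::=S end, S is followed by end with FIRST {end}; in R::=S, the suffix after S is empty, so FOLLOW(S) ⊇ FOLLOW(R) = {$, bool, end, int, true}. Thus FOLLOW(S) = {$, bool, end, int, true}.
FOLLOW(D): in S::=D D (occurrence 1), D is followed by D with FIRST {λ, end, int, true}; in S::=D D (occurrence 1), the suffix after D is nullable, so FOLLOW(D) ⊇ FOLLOW(S) = {$, bool, end, int, true}; in S::=D D (occurrence 2), the suffix after D is empty, so FOLLOW(D) ⊇ FOLLOW(S) = {$, bool, end, int, true}; in E::=end end D, the suffix after D is empty, so FOLLOW(D) ⊇ FOLLOW(E) = {end, int, true}; in D::=R D, the suffix after D is empty (adds nothing new); in D::=end D bool, D is followed by bool with FIRST {bool}. Thus FOLLOW(D) = {$, bool, end, int, true}.
FOLLOW(R): in D::=R D, R is followed by D with FIRST {λ, end, int, true}; in D::=R D, the suffix after R is nullable, so FOLLOW(R) ⊇ FOLLOW(D) = {$, bool, end, int, true}. Thus FOLLOW(R) = {$, bool, end, int, true}.

{$, bool, end, int, true}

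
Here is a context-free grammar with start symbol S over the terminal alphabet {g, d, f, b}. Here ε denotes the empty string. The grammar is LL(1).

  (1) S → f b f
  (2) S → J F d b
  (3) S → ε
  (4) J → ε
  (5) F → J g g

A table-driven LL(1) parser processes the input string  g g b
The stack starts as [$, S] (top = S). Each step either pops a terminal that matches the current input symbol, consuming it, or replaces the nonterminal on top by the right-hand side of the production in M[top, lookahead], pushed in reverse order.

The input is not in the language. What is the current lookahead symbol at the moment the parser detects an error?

step 1: stack=$ S  input=g g b $  — expand S → J F d b
step 2: stack=$ b d F J  input=g g b $  — expand J → ε
step 3: stack=$ b d F  input=g g b $  — expand F → J g g
step 4: stack=$ b d g g J  input=g g b $  — expand J → ε
step 5: stack=$ b d g g  input=g g b $  — match g
step 6: stack=$ b d g  input=g b $  — match g
step 7: stack=$ b d  input=b $  — error: top is terminal d but lookahead is b

b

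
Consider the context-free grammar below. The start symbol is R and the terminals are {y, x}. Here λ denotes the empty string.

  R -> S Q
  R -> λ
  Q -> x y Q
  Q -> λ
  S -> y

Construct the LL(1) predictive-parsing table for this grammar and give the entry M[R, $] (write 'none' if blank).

FIRST(Q): from Q->x y Q we get {x}; from Q->λ we get {λ}. So FIRST(Q) = {λ, x}.
FIRST(S): from S->y we get {y}. So FIRST(S) = {y}.
FIRST(R): from R->S Q we get {y}; from R->λ we get {λ}. So FIRST(R) = {λ, y}.
FOLLOW(R) includes $ since R is the start symbol.
FOLLOW(R): R appears on no right-hand side. Thus FOLLOW(R) = {$}.
For R -> S Q: FIRST(S Q) = {y}, so it goes in M[R, t] for t ∈ {y}.
For R -> λ: FIRST(λ) = {λ}, so it goes in M[R, t] for t ∈ {}; since λ ∈ FIRST, also for every t ∈ FOLLOW(R) = {$}.

R -> λ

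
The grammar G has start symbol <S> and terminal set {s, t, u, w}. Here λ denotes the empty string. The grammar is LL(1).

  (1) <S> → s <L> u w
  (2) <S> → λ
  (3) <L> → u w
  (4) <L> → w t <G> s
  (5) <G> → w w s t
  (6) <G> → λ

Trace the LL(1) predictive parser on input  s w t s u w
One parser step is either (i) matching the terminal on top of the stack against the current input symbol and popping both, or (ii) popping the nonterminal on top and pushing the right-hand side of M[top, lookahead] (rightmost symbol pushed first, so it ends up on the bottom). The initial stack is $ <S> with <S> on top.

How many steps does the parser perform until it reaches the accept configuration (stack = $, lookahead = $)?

     Stack            Input          Action
  1  $ <S>            s w t s u w $  expand <S> → s <L> u w
  2  $ w u <L> s      s w t s u w $  match s
  3  $ w u <L>        w t s u w $    expand <L> → w t <G> s
  4  $ w u s <G> t w  w t s u w $    match w
  5  $ w u s <G> t    t s u w $      match t
  6  $ w u s <G>      s u w $        expand <G> → λ
  7  $ w u s          s u w $        match s
  8  $ w u            u w $          match u
  9  $ w              w $            match w
Accept reached after 9 steps.

9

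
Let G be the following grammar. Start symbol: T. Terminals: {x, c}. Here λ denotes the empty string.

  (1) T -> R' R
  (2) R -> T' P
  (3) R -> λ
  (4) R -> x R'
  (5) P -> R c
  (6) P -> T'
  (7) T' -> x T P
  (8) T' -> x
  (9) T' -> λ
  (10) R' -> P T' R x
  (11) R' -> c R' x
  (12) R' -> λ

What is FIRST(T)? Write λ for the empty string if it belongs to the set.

FIRST(T') = {λ, x}
FIRST(T) = {λ, c, x}  (via R' R)
FIRST(R) = {λ, c, x}  (via T' P)
FIRST(P) = {λ, c, x}  (via R c, T')
FIRST(R') = {λ, c, x}  (via P T' R x)

{λ, c, x}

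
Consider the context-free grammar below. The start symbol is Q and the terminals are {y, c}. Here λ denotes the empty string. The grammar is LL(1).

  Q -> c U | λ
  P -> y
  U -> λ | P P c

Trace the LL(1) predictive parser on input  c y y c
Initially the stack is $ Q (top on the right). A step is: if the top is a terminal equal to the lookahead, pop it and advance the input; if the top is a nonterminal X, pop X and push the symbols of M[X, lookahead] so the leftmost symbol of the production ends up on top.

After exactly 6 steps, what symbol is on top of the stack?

step 1: stack=$ Q  input=c y y c $  — expand Q -> c U
step 2: stack=$ U c  input=c y y c $  — match c
step 3: stack=$ U  input=y y c $  — expand U -> P P c
step 4: stack=$ c P P  input=y y c $  — expand P -> y
step 5: stack=$ c P y  input=y y c $  — match y
step 6: stack=$ c P  input=y c $  — expand P -> y
Stack after step 6: $ c y (top = y).

y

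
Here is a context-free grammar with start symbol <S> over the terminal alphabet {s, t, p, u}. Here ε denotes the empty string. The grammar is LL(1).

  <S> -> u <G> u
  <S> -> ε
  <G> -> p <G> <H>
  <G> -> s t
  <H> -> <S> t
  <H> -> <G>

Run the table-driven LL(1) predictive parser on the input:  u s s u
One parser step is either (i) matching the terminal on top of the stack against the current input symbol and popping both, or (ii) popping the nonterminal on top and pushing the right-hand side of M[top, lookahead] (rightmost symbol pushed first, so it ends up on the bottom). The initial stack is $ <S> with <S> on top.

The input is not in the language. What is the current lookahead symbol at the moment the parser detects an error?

s

step 1: stack=$ <S>  input=u s s u $  — expand <S> -> u <G> u
step 2: stack=$ u <G> u  input=u s s u $  — match u
step 3: stack=$ u <G>  input=s s u $  — expand <G> -> s t
step 4: stack=$ u t s  input=s s u $  — match s
step 5: stack=$ u t  input=s u $  — error: top is terminal t but lookahead is s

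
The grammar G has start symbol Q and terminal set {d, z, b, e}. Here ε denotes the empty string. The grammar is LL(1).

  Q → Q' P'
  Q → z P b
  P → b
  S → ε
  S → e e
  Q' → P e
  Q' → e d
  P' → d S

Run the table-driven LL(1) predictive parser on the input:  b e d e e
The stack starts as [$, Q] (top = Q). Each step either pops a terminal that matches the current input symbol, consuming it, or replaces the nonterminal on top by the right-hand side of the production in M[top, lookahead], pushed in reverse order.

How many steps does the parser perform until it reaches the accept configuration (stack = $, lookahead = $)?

10

step 1: stack=$ Q  input=b e d e e $  — expand Q → Q' P'
step 2: stack=$ P' Q'  input=b e d e e $  — expand Q' → P e
step 3: stack=$ P' e P  input=b e d e e $  — expand P → b
step 4: stack=$ P' e b  input=b e d e e $  — match b
step 5: stack=$ P' e  input=e d e e $  — match e
step 6: stack=$ P'  input=d e e $  — expand P' → d S
step 7: stack=$ S d  input=d e e $  — match d
step 8: stack=$ S  input=e e $  — expand S → e e
step 9: stack=$ e e  input=e e $  — match e
step 10: stack=$ e  input=e $  — match e
Accept reached after 10 steps.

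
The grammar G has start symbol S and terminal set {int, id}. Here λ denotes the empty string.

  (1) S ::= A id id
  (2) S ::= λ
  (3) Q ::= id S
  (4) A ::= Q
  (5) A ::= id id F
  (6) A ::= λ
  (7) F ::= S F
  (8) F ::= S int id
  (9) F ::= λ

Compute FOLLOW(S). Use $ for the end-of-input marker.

{$, id, int}

FIRST(Q): from Q::=id S we get {id}. So FIRST(Q) = {id}.
FIRST(A): from A::=Q we get {id}; from A::=id id F we get {id}; from A::=λ we get {λ}. So FIRST(A) = {λ, id}.
FIRST(S): from S::=A id id we get {id}; from S::=λ we get {λ}. So FIRST(S) = {λ, id}.
FIRST(F): from F::=S F we get {λ, id, int}; from F::=S int id we get {id, int}; from F::=λ we get {λ}. So FIRST(F) = {λ, id, int}.
FOLLOW(S) includes $ since S is the start symbol.
FOLLOW(A): in S::=A id id, A is followed by id id with FIRST {id}. Thus FOLLOW(A) = {id}.
FOLLOW(Q): in A::=Q, the suffix after Q is empty, so FOLLOW(Q) ⊇ FOLLOW(A) = {id}. Thus FOLLOW(Q) = {id}.
FOLLOW(F): in A::=id id F, the suffix after F is empty, so FOLLOW(F) ⊇ FOLLOW(A) = {id}; in F::=S F, the suffix after F is empty (adds nothing new). Thus FOLLOW(F) = {id}.
FOLLOW(S): in Q::=id S, the suffix after S is empty, so FOLLOW(S) ⊇ FOLLOW(Q) = {id}; in F::=S F, S is followed by F with FIRST {λ, id, int}; in F::=S F, the suffix after S is nullable, so FOLLOW(S) ⊇ FOLLOW(F) = {id}; in F::=S int id, S is followed by int id with FIRST {int}. Thus FOLLOW(S) = {$, id, int}.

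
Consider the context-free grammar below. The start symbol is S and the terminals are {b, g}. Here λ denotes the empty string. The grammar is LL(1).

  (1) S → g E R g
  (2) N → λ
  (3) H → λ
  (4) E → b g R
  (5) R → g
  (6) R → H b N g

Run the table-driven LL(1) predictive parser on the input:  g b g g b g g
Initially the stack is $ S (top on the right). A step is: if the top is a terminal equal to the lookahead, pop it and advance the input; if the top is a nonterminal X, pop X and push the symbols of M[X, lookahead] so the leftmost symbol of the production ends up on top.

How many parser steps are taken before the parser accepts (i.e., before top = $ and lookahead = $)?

step 1: stack=$ S  input=g b g g b g g $  — expand S → g E R g
step 2: stack=$ g R E g  input=g b g g b g g $  — match g
step 3: stack=$ g R E  input=b g g b g g $  — expand E → b g R
step 4: stack=$ g R R g b  input=b g g b g g $  — match b
step 5: stack=$ g R R g  input=g g b g g $  — match g
step 6: stack=$ g R R  input=g b g g $  — expand R → g
step 7: stack=$ g R g  input=g b g g $  — match g
step 8: stack=$ g R  input=b g g $  — expand R → H b N g
step 9: stack=$ g g N b H  input=b g g $  — expand H → λ
step 10: stack=$ g g N b  input=b g g $  — match b
step 11: stack=$ g g N  input=g g $  — expand N → λ
step 12: stack=$ g g  input=g g $  — match g
step 13: stack=$ g  input=g $  — match g
Accept reached after 13 steps.

13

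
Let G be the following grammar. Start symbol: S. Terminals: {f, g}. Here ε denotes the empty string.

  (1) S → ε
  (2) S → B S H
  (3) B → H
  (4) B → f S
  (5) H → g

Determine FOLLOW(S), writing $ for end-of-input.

FIRST(H) = {g}
FIRST(B) = {f, g}  (via H)
FIRST(S) = {ε, f, g}  (via B S H)
FOLLOW(S) includes $ since S is the start symbol.
FOLLOW(B): in S→B S H, B is followed by S H with FIRST {f, g}. Thus FOLLOW(B) = {f, g}.
FOLLOW(S): in S→B S H, S is followed by H with FIRST {g}; in B→f S, the suffix after S is empty, so FOLLOW(S) ⊇ FOLLOW(B) = {f, g}. Thus FOLLOW(S) = {$, f, g}.
FOLLOW(H): in S→B S H, the suffix after H is empty, so FOLLOW(H) ⊇ FOLLOW(S) = {$, f, g}; in B→H, the suffix after H is empty, so FOLLOW(H) ⊇ FOLLOW(B) = {f, g}. Thus FOLLOW(H) = {$, f, g}.

{$, f, g}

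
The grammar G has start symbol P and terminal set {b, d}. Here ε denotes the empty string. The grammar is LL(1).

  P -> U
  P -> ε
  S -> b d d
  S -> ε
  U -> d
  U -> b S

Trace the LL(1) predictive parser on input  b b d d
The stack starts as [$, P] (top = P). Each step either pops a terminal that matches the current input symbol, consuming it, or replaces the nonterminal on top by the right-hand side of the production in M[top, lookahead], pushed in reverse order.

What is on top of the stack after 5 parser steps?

step 1: stack=$ P  input=b b d d $  — expand P -> U
step 2: stack=$ U  input=b b d d $  — expand U -> b S
step 3: stack=$ S b  input=b b d d $  — match b
step 4: stack=$ S  input=b d d $  — expand S -> b d d
step 5: stack=$ d d b  input=b d d $  — match b
Stack after step 5: $ d d (top = d).

d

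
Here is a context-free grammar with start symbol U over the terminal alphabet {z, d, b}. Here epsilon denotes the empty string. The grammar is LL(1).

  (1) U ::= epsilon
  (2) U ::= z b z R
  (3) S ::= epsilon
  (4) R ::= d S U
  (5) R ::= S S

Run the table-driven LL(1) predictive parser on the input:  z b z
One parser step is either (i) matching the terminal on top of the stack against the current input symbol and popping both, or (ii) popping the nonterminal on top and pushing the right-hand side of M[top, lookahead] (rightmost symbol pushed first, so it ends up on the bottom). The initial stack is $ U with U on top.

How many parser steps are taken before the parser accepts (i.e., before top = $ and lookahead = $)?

step 1: stack=$ U  input=z b z $  — expand U ::= z b z R
step 2: stack=$ R z b z  input=z b z $  — match z
step 3: stack=$ R z b  input=b z $  — match b
step 4: stack=$ R z  input=z $  — match z
step 5: stack=$ R  input=$  — expand R ::= S S
step 6: stack=$ S S  input=$  — expand S ::= epsilon
step 7: stack=$ S  input=$  — expand S ::= epsilon
Accept reached after 7 steps.

7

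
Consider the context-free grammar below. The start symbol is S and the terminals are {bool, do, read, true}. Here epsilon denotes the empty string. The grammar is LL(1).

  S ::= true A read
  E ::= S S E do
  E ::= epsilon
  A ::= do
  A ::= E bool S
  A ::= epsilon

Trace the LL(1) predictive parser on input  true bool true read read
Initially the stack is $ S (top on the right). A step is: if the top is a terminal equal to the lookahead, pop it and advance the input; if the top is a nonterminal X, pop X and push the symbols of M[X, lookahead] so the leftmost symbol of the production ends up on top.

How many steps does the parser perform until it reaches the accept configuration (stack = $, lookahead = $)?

10

      Stack               Input                       Action
   1  $ S                 true bool true read read $  expand S ::= true A read
   2  $ read A true       true bool true read read $  match true
   3  $ read A            bool true read read $       expand A ::= E bool S
   4  $ read S bool E     bool true read read $       expand E ::= epsilon
   5  $ read S bool       bool true read read $       match bool
   6  $ read S            true read read $            expand S ::= true A read
   7  $ read read A true  true read read $            match true
   8  $ read read A       read read $                 expand A ::= epsilon
   9  $ read read         read read $                 match read
  10  $ read              read $                      match read
Accept reached after 10 steps.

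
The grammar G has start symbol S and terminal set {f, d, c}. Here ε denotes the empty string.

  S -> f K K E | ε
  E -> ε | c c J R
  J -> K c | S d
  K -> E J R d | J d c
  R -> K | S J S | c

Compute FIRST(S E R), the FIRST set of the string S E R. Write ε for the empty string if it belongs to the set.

{c, d, f}

FIRST(S): from S->f K K E we get {f}; from S->ε we get {ε}. So FIRST(S) = {ε, f}.
FIRST(E): from E->ε we get {ε}; from E->c c J R we get {c}. So FIRST(E) = {ε, c}.
FIRST(J): from J->K c we get {c, d, f}; from J->S d we get {d, f}. So FIRST(J) = {c, d, f}.
FIRST(K): from K->E J R d we get {c, d, f}; from K->J d c we get {c, d, f}. So FIRST(K) = {c, d, f}.
FIRST(R): from R->K we get {c, d, f}; from R->S J S we get {c, d, f}; from R->c we get {c}. So FIRST(R) = {c, d, f}.
FIRST(S E R): take FIRST of each symbol in turn, carrying on past any symbol whose FIRST contains ε; result {c, d, f}.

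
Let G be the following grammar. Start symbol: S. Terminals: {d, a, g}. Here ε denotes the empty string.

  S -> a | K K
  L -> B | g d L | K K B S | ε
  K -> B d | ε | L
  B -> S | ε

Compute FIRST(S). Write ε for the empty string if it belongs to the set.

FIRST(S): from S->a we get {a}; from S->K K we get {ε, a, d, g}. So FIRST(S) = {ε, a, d, g}.
FIRST(B): from B->S we get {ε, a, d, g}; from B->ε we get {ε}. So FIRST(B) = {ε, a, d, g}.
FIRST(L): from L->B we get {ε, a, d, g}; from L->g d L we get {g}; from L->K K B S we get {ε, a, d, g}; from L->ε we get {ε}. So FIRST(L) = {ε, a, d, g}.
FIRST(K): from K->B d we get {a, d, g}; from K->ε we get {ε}; from K->L we get {ε, a, d, g}. So FIRST(K) = {ε, a, d, g}.

{ε, a, d, g}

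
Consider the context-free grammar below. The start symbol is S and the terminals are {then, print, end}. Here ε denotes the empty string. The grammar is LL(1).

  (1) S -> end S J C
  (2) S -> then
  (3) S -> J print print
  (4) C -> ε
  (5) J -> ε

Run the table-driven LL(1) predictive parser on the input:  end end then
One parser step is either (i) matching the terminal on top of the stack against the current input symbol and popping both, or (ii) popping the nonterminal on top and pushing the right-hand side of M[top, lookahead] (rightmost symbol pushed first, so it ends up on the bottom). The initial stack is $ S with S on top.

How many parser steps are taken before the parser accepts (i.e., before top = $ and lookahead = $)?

10

step 1: stack=$ S  input=end end then $  — expand S -> end S J C
step 2: stack=$ C J S end  input=end end then $  — match end
step 3: stack=$ C J S  input=end then $  — expand S -> end S J C
step 4: stack=$ C J C J S end  input=end then $  — match end
step 5: stack=$ C J C J S  input=then $  — expand S -> then
step 6: stack=$ C J C J then  input=then $  — match then
step 7: stack=$ C J C J  input=$  — expand J -> ε
step 8: stack=$ C J C  input=$  — expand C -> ε
step 9: stack=$ C J  input=$  — expand J -> ε
step 10: stack=$ C  input=$  — expand C -> ε
Accept reached after 10 steps.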